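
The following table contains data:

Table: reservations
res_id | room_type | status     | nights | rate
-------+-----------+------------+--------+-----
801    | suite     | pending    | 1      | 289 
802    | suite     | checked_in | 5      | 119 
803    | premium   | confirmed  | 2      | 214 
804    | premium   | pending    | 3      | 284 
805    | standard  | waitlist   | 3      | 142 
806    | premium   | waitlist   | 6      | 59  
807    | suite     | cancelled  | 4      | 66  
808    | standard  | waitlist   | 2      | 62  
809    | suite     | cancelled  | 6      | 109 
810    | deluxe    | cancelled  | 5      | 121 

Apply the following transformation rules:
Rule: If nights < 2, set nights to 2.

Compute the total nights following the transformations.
38

Step 1: 1 records have nights < 2
Step 2: These records originally summed to 1
Step 3: After setting to minimum: 1 × 2 = 2
Step 4: Unaffected records sum: 36
Step 5: Final sum = 2 + 36 = 38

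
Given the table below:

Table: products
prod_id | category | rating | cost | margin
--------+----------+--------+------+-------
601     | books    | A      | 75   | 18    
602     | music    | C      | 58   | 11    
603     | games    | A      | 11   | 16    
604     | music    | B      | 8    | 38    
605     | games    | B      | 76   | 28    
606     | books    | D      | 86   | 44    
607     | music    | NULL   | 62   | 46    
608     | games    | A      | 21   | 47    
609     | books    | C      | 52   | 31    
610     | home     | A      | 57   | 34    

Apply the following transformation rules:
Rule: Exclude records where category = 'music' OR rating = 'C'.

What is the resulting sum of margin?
187

Step 1: Find records where category = 'music' OR rating = 'C'
Step 2: 4 records match, summing to 126
Step 3: Original sum: 313
Step 4: Remaining sum = 313 - 126 = 187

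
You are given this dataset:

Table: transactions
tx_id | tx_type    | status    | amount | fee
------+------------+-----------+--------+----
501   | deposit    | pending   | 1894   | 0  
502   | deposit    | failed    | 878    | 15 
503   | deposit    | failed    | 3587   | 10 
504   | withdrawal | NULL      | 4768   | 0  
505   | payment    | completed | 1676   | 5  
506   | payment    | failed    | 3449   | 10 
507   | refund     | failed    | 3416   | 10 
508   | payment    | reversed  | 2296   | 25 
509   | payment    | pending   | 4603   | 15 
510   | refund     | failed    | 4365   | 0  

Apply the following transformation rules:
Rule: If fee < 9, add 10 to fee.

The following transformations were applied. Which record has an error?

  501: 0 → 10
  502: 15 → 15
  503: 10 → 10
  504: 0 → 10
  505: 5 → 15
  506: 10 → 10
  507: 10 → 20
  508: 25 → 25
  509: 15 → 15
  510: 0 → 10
Record 507 has an error. The correct transformed value should be 10, not 20.

Step 1: Check each record against the rule
Step 2: Record 507 has fee = 10
Step 3: Since 10 >= 9, the bonus should not have been applied
Step 4: Correct value = 10, but claimed value = 20
Conclusion: Record 507 has the error.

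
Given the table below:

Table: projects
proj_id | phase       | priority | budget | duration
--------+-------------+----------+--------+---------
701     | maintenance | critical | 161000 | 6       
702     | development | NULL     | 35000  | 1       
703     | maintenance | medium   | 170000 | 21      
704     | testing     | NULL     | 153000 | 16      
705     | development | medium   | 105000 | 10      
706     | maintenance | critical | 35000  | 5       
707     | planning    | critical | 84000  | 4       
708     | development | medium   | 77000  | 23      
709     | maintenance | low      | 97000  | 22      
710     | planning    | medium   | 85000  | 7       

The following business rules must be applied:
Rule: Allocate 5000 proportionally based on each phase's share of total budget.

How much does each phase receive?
development: 1082.83, maintenance: 2310.38, planning: 843.31, testing: 763.47

Step 1: Calculate total budget = 1002000
Step 2: Calculate each phase's proportion:
  development: 217000/1002000 = 21.66% → 1082.83
  maintenance: 463000/1002000 = 46.21% → 2310.38
  planning: 169000/1002000 = 16.87% → 843.31
  testing: 153000/1002000 = 15.27% → 763.47
Step 3: Verify: sum of allocations ≈ 5000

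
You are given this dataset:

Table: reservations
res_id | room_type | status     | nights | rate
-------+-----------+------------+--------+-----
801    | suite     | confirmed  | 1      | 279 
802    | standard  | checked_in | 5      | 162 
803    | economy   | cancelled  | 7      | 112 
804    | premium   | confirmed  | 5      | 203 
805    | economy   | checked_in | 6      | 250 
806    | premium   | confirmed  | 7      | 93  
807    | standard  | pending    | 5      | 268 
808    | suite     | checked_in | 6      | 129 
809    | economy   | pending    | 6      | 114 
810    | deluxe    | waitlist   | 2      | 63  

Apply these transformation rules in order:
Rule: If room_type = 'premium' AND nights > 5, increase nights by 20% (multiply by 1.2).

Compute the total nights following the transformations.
51.4

Step 1: Find records where room_type = 'premium' AND nights > 5
Step 2: 1 records match, summing to 7
Step 3: After multiplier: 7 × 1.2 = 8.4
Step 4: Unaffected records sum: 43
Step 5: Final sum = 8.4 + 43 = 51.4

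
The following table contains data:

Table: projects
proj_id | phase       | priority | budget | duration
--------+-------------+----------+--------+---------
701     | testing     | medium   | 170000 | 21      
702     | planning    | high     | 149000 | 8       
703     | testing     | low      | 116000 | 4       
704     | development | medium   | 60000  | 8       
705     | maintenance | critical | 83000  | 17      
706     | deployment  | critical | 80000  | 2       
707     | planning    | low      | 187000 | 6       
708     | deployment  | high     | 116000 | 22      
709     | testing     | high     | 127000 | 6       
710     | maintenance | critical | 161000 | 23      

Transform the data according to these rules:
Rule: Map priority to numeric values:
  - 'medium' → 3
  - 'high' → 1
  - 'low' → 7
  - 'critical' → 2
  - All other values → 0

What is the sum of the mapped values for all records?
29

Step 1: Apply mapping to each record
Step 2: Count by status:
  'medium': 2 records × 3 = 6
  'high': 3 records × 1 = 3
  'low': 2 records × 7 = 14
  'critical': 3 records × 2 = 6
Step 3: Sum all mapped values = 29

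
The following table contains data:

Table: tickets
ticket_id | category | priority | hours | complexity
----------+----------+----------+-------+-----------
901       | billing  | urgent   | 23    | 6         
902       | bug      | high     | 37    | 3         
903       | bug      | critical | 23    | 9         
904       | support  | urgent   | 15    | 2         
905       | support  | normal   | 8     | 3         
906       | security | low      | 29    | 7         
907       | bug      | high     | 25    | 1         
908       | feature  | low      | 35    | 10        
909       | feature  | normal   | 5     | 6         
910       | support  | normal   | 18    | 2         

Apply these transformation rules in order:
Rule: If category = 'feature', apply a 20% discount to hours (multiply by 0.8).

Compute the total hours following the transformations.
210.0

Step 1: Records with category = 'feature' have total hours = 40
Step 2: Apply multiplier: 40 × 0.8 = 32.0
Step 3: Other records total: 178
Step 4: Final sum = 32.0 + 178 = 210.0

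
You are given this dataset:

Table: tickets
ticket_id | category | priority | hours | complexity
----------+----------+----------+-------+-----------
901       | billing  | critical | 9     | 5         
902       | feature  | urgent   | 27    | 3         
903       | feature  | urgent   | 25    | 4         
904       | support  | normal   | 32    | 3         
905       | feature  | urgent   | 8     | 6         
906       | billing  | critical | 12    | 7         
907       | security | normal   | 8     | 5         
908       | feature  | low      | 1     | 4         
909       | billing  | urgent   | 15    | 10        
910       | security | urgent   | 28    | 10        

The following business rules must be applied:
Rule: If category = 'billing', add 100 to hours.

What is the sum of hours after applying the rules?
465

Step 1: Count records where category = 'billing': 3
Step 2: Total bonus added: 3 × 100 = 300
Step 3: Original sum of hours: 165
Step 4: Final sum = 165 + 300 = 465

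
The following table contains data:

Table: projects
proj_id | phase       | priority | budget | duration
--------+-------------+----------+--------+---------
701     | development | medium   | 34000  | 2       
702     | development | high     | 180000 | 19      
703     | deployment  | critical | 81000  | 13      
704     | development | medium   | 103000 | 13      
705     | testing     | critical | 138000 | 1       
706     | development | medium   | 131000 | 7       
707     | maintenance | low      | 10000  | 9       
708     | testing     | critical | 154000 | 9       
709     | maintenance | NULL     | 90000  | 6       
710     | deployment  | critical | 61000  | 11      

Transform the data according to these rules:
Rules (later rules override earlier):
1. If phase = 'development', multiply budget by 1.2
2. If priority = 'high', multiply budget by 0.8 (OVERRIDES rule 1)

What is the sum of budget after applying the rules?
999600.0

Step 1: Rule 2 takes priority for records with priority = 'high'
  - 1 records: 180000 × 0.8 = 144000.0
Step 2: Rule 1 applies to remaining records with phase = 'development'
  - 3 records: 268000 × 1.2 = 321600.0
Step 3: Other records unchanged: 534000
Step 4: Final sum = 144000.0 + 321600.0 + 534000 = 999600.0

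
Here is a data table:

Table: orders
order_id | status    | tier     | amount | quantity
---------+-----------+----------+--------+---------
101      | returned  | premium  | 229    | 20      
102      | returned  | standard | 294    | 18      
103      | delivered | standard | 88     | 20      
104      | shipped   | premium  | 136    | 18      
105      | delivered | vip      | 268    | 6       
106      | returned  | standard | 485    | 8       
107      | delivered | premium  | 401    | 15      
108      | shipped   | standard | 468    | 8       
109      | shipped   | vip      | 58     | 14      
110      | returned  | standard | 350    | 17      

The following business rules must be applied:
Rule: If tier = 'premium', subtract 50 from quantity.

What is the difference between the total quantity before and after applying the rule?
150

Step 1: Original sum of quantity = 144
Step 2: 3 records have tier = 'premium'
Step 3: Each affected record changes by -50
Step 4: Total change = 3 × -50 = -150
Step 5: New sum = 144 + -150 = -6
Step 6: Difference = |-6 - 144| = 150
        (Sum decreased by 150)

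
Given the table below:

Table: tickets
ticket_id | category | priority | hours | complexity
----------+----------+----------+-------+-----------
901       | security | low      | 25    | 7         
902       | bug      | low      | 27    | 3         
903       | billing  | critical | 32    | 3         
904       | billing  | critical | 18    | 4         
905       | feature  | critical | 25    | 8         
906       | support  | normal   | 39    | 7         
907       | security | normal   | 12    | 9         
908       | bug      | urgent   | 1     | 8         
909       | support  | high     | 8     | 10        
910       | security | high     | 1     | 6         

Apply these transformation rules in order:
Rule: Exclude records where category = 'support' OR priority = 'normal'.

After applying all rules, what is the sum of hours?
129

Step 1: Find records where category = 'support' OR priority = 'normal'
Step 2: 3 records match, summing to 59
Step 3: Original sum: 188
Step 4: Remaining sum = 188 - 59 = 129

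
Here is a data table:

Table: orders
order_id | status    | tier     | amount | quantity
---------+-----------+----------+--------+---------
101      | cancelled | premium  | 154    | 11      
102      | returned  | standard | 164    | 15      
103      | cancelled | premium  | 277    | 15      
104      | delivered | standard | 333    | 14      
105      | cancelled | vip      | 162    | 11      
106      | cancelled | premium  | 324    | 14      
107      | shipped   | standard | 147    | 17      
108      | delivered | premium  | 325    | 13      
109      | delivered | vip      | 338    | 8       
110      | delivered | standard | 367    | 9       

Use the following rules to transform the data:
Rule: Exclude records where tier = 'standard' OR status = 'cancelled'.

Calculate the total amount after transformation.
663

Step 1: Find records where tier = 'standard' OR status = 'cancelled'
Step 2: 8 records match, summing to 1928
Step 3: Original sum: 2591
Step 4: Remaining sum = 2591 - 1928 = 663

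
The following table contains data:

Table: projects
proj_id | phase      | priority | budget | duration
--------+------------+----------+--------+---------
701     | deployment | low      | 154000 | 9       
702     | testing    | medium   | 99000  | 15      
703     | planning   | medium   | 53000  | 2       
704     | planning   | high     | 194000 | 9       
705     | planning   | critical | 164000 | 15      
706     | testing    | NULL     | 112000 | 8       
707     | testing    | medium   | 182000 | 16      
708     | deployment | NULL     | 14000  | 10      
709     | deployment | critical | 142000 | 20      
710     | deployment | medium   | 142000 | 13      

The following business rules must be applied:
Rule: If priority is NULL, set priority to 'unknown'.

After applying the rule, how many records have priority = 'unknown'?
2

Step 1: Count records where priority IS NULL
Step 2: Found 2 records with NULL priority
Step 3: These records will have priority set to 'unknown'
Step 4: Records already having priority = 'unknown': 0
Step 5: Answer: 2 + 0 = 2 records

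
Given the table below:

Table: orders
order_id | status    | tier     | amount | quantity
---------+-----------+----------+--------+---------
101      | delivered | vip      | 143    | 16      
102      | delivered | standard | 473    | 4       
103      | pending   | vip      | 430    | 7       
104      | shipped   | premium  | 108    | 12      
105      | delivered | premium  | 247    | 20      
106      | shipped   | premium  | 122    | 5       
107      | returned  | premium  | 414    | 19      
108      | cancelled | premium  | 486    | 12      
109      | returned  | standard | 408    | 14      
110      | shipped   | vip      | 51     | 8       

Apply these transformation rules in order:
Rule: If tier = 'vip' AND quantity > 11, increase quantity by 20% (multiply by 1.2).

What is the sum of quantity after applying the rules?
120.2

Step 1: Find records where tier = 'vip' AND quantity > 11
Step 2: 1 records match, summing to 16
Step 3: After multiplier: 16 × 1.2 = 19.2
Step 4: Unaffected records sum: 101
Step 5: Final sum = 19.2 + 101 = 120.2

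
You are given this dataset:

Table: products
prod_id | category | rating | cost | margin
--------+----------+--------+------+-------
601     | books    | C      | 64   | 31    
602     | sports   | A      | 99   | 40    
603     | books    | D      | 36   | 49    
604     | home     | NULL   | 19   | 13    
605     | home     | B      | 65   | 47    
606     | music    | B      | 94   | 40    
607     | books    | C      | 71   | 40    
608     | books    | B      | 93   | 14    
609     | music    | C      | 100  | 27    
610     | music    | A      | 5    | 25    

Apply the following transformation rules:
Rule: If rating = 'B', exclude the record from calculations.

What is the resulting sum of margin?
225

Step 1: Identify records where rating = 'B'
Step 2: The excluded records sum to 101
Step 3: Original total margin = 326
Step 4: Remaining total = 326 - 101 = 225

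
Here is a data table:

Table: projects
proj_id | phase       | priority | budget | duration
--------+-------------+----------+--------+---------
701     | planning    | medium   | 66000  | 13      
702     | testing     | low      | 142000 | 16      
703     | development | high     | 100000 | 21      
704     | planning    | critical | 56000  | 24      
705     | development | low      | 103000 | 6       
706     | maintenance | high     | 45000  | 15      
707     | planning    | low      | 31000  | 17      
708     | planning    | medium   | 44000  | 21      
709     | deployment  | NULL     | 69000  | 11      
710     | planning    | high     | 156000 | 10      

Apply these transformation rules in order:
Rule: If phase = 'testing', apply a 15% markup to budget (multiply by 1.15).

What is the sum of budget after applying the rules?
833300.0

Step 1: Records with phase = 'testing' have total budget = 142000
Step 2: Apply multiplier: 142000 × 1.15 = 163300.0
Step 3: Other records total: 670000
Step 4: Final sum = 163300.0 + 670000 = 833300.0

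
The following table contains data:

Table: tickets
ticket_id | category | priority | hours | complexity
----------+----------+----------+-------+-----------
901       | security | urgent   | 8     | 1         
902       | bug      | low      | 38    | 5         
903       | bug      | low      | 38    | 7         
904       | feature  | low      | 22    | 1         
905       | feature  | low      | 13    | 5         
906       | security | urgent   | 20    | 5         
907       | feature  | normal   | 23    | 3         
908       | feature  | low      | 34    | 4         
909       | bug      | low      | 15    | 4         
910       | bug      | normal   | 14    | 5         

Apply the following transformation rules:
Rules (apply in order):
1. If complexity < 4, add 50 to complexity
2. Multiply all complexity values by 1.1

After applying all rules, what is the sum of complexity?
209.0

Step 1: Apply Rule 1 - Add 50 to records with complexity < 4
  - 3 records affected: 5 + (3 × 50) = 155
  - Unaffected records: 35
  - Sum after Rule 1: 190
Step 2: Apply Rule 2 - Multiply all by 1.1
  - 190 × 1.1 = 209.0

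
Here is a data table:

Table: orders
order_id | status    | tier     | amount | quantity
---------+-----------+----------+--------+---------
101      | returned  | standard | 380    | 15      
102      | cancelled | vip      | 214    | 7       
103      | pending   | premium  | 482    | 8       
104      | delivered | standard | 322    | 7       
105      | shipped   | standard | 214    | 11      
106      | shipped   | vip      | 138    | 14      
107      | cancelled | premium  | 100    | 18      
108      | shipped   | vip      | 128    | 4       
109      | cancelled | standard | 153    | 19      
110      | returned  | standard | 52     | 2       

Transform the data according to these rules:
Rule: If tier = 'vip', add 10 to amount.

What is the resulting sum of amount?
2213

Step 1: Count records where tier = 'vip': 3
Step 2: Total bonus added: 3 × 10 = 30
Step 3: Original sum of amount: 2183
Step 4: Final sum = 2183 + 30 = 2213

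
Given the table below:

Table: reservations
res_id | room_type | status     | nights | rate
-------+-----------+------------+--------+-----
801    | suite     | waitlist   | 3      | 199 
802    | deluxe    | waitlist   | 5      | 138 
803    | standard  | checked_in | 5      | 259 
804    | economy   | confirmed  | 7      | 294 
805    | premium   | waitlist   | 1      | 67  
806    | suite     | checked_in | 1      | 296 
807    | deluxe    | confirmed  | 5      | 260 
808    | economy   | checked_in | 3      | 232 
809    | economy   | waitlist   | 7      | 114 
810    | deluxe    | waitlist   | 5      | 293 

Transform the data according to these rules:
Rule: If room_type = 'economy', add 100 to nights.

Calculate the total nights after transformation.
342

Step 1: Count records where room_type = 'economy': 3
Step 2: Total bonus added: 3 × 100 = 300
Step 3: Original sum of nights: 42
Step 4: Final sum = 42 + 300 = 342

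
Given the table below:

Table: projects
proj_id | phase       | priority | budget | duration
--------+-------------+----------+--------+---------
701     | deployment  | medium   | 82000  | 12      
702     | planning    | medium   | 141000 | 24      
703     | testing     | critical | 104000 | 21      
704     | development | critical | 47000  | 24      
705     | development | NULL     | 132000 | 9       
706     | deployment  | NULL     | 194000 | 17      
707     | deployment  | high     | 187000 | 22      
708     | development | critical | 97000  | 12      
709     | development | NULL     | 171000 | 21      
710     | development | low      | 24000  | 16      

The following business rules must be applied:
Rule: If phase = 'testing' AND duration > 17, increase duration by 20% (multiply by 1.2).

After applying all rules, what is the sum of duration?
182.2

Step 1: Find records where phase = 'testing' AND duration > 17
Step 2: 1 records match, summing to 21
Step 3: After multiplier: 21 × 1.2 = 25.2
Step 4: Unaffected records sum: 157
Step 5: Final sum = 25.2 + 157 = 182.2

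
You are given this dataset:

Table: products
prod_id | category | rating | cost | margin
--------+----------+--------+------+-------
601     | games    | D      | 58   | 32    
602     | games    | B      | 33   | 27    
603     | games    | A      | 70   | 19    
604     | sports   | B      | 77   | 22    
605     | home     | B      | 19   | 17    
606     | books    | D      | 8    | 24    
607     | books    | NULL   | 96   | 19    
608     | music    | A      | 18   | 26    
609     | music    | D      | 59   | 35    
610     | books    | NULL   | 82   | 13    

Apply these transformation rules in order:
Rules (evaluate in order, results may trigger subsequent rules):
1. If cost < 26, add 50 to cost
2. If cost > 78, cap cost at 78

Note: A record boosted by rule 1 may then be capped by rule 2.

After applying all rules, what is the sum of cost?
648

Step 1: Apply rule 1 to records with cost < 26
  - 3 records get bonus of 50
  - Of these, 0 records then exceed 78 and get capped
Step 2: Apply rule 2 to records with cost > 78
  - 2 records (original) are capped
Step 3: Calculate final sum = 648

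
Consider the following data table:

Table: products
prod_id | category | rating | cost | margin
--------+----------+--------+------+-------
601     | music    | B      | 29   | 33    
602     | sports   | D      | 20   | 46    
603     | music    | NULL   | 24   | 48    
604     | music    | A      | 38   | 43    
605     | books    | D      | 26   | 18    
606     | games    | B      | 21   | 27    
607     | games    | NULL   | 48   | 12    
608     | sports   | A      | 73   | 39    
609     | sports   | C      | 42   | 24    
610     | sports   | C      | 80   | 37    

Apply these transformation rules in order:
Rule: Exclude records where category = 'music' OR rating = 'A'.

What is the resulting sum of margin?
164

Step 1: Find records where category = 'music' OR rating = 'A'
Step 2: 4 records match, summing to 163
Step 3: Original sum: 327
Step 4: Remaining sum = 327 - 163 = 164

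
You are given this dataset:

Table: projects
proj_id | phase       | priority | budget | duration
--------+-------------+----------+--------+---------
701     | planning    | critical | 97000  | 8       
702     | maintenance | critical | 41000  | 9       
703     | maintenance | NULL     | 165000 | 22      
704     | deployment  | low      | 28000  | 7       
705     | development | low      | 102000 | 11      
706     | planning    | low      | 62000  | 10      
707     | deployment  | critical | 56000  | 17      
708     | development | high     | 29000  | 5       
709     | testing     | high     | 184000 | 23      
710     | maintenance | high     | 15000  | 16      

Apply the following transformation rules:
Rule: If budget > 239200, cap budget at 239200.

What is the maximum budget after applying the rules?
184000

Step 1: Original maximum budget = 184000
Step 2: Check cap of 239200 against maximum
Step 3: No records exceed the cap (max 184000 <= cap 239200), so no capping applies
Step 4: Maximum after transformation = 184000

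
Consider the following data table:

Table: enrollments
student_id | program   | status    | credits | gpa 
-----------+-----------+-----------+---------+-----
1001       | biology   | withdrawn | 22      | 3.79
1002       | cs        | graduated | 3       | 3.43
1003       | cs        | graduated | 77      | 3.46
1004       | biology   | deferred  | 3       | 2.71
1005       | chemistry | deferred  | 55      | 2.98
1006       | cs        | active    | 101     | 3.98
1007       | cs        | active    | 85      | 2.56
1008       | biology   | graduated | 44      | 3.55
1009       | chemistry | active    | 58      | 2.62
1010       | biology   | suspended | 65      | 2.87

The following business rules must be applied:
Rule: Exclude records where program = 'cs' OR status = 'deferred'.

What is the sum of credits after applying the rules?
189

Step 1: Find records where program = 'cs' OR status = 'deferred'
Step 2: 6 records match, summing to 324
Step 3: Original sum: 513
Step 4: Remaining sum = 513 - 324 = 189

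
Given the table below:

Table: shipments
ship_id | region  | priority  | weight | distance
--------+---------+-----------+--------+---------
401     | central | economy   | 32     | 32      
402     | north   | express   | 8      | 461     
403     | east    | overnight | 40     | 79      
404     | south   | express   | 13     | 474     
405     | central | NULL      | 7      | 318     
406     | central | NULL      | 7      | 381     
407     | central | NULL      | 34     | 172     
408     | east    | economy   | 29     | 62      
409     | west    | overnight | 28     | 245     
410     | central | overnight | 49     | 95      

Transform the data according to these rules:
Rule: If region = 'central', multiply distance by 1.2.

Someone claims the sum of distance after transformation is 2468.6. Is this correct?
No, the correct result is 2518.6.

Step 1: Calculate the correct sum after transformation
Step 2: Apply multiplier 1.2 to records where region = 'central'
Step 3: Correct result = 2518.6
Step 4: Claimed result = 2468.6
Step 5: 2518.6 ≠ 2468.6
Conclusion: The claimed result is incorrect. The correct answer is 2518.6.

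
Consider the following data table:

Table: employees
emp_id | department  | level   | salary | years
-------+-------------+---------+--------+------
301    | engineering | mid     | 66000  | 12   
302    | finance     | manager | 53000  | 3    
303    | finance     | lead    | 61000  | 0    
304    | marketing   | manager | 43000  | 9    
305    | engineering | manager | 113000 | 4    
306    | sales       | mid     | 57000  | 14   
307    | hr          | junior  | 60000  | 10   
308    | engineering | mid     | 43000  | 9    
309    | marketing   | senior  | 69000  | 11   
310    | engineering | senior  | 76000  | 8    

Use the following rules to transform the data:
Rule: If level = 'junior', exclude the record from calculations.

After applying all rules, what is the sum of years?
70

Step 1: Identify records where level = 'junior'
Step 2: The excluded records sum to 10
Step 3: Original total years = 80
Step 4: Remaining total = 80 - 10 = 70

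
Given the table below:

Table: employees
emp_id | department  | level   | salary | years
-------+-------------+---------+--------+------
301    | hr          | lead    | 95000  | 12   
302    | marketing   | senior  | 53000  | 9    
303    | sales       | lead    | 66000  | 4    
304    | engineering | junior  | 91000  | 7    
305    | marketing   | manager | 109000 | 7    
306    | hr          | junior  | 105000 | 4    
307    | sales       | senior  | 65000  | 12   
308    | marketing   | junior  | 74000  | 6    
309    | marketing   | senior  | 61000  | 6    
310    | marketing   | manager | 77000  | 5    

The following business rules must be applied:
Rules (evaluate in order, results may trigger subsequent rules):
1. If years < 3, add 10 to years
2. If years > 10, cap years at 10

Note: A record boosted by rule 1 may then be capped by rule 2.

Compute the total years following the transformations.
68

Step 1: Apply rule 1 to records with years < 3
  - 0 records get bonus of 10
  - Of these, 0 records then exceed 10 and get capped
Step 2: Apply rule 2 to records with years > 10
  - 2 records (original) are capped
Step 3: Calculate final sum = 68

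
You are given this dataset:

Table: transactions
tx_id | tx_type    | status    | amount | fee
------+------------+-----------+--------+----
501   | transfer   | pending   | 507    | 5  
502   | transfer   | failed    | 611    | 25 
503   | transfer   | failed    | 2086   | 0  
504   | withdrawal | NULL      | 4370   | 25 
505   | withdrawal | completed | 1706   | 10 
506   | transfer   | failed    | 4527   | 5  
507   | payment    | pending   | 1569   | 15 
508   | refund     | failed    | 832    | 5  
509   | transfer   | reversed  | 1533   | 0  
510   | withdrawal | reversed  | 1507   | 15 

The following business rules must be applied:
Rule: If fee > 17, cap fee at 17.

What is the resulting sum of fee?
89

Step 1: 2 records have fee > 17
Step 2: These records originally summed to 50
Step 3: After capping: 2 × 17 = 34
Step 4: Unaffected records sum: 55
Step 5: Final sum = 34 + 55 = 89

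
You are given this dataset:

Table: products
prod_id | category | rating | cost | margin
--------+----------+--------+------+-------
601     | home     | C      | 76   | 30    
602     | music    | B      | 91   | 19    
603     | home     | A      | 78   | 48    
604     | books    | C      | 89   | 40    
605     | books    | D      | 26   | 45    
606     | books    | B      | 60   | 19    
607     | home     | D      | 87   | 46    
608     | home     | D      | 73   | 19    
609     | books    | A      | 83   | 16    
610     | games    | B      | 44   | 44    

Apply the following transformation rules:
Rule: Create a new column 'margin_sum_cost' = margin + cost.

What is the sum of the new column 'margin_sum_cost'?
1033

Step 1: For each record, compute margin + cost
Example calculations:
  30 + 76 = 106
  19 + 91 = 110
  48 + 78 = 126
  ...
Step 2: Sum all derived values
Step 3: Total = 1033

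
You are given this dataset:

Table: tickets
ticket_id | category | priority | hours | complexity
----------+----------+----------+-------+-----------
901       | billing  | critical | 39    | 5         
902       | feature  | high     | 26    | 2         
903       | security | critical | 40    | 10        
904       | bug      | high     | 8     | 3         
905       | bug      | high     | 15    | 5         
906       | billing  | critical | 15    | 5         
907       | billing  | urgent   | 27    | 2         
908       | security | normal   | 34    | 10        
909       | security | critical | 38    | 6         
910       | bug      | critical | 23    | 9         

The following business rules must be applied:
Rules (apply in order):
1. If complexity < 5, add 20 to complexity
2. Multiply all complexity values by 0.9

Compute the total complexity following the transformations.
105.3

Step 1: Apply Rule 1 - Add 20 to records with complexity < 5
  - 3 records affected: 7 + (3 × 20) = 67
  - Unaffected records: 50
  - Sum after Rule 1: 117
Step 2: Apply Rule 2 - Multiply all by 0.9
  - 117 × 0.9 = 105.3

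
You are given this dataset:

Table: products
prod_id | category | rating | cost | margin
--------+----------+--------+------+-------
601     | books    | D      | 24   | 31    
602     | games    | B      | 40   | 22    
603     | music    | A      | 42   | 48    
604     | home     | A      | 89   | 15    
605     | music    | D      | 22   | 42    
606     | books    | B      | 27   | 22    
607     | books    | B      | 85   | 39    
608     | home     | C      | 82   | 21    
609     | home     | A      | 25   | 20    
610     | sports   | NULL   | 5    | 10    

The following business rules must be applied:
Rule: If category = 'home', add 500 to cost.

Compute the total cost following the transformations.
1941

Step 1: Count records where category = 'home': 3
Step 2: Total bonus added: 3 × 500 = 1500
Step 3: Original sum of cost: 441
Step 4: Final sum = 441 + 1500 = 1941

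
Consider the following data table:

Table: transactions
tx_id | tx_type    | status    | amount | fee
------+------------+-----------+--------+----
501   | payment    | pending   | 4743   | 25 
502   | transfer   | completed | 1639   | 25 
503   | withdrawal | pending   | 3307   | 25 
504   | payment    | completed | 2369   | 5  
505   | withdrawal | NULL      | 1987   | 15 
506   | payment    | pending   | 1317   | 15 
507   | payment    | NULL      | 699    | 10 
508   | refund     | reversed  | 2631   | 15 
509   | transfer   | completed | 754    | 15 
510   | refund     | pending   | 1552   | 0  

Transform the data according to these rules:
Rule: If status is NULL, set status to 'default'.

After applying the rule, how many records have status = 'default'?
2

Step 1: Count records where status IS NULL
Step 2: Found 2 records with NULL status
Step 3: These records will have status set to 'default'
Step 4: Records already having status = 'default': 0
Step 5: Answer: 2 + 0 = 2 records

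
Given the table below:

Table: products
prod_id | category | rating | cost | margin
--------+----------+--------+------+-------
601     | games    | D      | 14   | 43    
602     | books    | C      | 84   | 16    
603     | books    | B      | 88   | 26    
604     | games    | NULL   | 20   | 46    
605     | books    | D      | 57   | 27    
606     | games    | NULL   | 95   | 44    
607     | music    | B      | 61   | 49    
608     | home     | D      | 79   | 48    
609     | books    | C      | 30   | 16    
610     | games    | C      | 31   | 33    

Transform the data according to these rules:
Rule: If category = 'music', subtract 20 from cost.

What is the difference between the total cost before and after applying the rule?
20

Step 1: Original sum of cost = 559
Step 2: 1 records have category = 'music'
Step 3: Each affected record changes by -20
Step 4: Total change = 1 × -20 = -20
Step 5: New sum = 559 + -20 = 539
Step 6: Difference = |539 - 559| = 20
        (Sum decreased by 20)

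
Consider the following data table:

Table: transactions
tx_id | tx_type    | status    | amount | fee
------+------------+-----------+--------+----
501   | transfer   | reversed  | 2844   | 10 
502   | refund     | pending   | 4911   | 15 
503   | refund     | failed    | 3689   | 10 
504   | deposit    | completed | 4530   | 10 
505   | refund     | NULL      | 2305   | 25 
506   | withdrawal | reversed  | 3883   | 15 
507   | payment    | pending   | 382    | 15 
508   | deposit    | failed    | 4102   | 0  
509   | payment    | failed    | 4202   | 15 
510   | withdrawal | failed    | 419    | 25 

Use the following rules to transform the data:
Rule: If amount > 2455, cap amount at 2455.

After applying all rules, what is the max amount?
2455

Step 1: Original maximum amount = 4911
Step 2: Apply cap at 2455
Step 3: 7 records had amount > 2455 and were capped
Step 4: Maximum after transformation = 2455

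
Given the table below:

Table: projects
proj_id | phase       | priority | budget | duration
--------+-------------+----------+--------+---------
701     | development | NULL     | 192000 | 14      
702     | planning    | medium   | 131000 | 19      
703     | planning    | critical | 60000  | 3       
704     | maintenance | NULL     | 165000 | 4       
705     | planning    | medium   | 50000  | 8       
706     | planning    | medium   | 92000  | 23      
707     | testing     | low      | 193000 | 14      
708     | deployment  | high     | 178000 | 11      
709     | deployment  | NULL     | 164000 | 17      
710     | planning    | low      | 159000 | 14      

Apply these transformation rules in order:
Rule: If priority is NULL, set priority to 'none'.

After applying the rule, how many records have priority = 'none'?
3

Step 1: Count records where priority IS NULL
Step 2: Found 3 records with NULL priority
Step 3: These records will have priority set to 'none'
Step 4: Records already having priority = 'none': 0
Step 5: Answer: 3 + 0 = 3 records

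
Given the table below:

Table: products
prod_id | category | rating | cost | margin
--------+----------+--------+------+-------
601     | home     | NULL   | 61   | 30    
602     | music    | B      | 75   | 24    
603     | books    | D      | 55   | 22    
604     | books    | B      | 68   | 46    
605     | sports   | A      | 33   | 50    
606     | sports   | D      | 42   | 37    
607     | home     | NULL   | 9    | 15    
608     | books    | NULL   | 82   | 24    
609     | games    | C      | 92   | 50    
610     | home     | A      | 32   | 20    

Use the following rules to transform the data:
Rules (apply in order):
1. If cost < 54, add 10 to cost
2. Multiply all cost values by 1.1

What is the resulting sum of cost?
647.9

Step 1: Apply Rule 1 - Add 10 to records with cost < 54
  - 4 records affected: 116 + (4 × 10) = 156
  - Unaffected records: 433
  - Sum after Rule 1: 589
Step 2: Apply Rule 2 - Multiply all by 1.1
  - 589 × 1.1 = 647.9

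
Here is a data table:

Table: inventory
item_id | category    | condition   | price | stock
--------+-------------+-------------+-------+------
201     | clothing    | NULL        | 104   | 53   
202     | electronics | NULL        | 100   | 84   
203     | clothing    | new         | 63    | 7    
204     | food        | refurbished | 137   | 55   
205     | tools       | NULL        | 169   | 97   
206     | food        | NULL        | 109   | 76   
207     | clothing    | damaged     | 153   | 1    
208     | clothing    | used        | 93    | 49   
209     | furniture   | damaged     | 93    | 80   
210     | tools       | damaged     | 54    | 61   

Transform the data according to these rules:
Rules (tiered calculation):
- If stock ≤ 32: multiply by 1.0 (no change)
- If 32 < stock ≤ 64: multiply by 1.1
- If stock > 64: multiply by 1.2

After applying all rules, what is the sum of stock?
652.2

Step 1: Tier 1 (stock ≤ 32): 2 records, sum = 8 × 1.0 = 8.0
Step 2: Tier 2 (32 < stock ≤ 64): 4 records, sum = 218 × 1.1 = 239.8
Step 3: Tier 3 (stock > 64): 4 records, sum = 337 × 1.2 = 404.4
Step 4: Final sum = 8.0 + 239.8 + 404.4 = 652.2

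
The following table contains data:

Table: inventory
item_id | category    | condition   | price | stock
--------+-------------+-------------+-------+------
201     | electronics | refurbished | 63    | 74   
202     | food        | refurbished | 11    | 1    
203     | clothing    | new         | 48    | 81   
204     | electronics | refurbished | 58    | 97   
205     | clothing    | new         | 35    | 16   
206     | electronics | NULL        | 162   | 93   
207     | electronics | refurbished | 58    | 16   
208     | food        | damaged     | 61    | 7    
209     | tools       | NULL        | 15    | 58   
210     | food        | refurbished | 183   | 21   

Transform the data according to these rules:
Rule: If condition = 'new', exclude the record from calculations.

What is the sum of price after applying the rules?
611

Step 1: Identify records where condition = 'new'
Step 2: The excluded records sum to 83
Step 3: Original total price = 694
Step 4: Remaining total = 694 - 83 = 611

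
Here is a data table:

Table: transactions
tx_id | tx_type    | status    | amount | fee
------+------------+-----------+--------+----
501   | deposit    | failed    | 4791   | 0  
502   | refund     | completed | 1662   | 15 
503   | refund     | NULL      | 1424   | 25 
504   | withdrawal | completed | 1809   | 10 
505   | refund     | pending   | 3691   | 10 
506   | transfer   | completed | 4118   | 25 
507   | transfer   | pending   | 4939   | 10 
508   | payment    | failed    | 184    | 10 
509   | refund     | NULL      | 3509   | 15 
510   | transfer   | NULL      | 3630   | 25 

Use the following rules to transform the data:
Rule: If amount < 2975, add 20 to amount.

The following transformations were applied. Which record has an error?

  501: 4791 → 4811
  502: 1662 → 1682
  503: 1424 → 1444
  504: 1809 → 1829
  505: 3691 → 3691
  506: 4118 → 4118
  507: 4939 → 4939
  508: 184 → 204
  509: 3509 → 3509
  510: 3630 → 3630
Record 501 has an error. The correct transformed value should be 4791, not 4811.

Step 1: Check each record against the rule
Step 2: Record 501 has amount = 4791
Step 3: Since 4791 >= 2975, the bonus should not have been applied
Step 4: Correct value = 4791, but claimed value = 4811
Conclusion: Record 501 has the error.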